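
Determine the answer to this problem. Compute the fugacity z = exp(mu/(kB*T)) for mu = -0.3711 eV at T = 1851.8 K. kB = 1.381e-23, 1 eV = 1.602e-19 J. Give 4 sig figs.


Step 1: Convert mu to Joules: -0.3711*1.602e-19 = -5.945e-20 J
Step 2: kB*T = 1.381e-23*1851.8 = 2.557e-20 J
Step 3: mu/(kB*T) = -2.325
Step 4: z = exp(-2.325) = 0.09781

0.09781


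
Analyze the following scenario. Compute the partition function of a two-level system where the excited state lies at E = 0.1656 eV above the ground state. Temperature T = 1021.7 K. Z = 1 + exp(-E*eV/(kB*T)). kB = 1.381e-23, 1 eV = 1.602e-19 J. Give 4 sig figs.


Step 1: Compute beta*E = E*eV/(kB*T) = 0.1656*1.602e-19/(1.381e-23*1021.7) = 1.88
Step 2: exp(-beta*E) = exp(-1.88) = 0.1526
Step 3: Z = 1 + 0.1526 = 1.153

1.153


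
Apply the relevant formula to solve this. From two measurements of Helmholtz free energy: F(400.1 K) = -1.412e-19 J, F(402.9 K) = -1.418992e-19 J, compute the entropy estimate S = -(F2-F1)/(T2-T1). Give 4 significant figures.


Step 1: dF = F2 - F1 = -1.418992e-19 - (-1.412e-19) = -6.992e-22 J
Step 2: dT = T2 - T1 = 402.9 - 400.1 = 2.8 K
Step 3: S = -dF/dT = -(-6.992e-22)/2.8 = 2.497e-22 J/K

2.497e-22


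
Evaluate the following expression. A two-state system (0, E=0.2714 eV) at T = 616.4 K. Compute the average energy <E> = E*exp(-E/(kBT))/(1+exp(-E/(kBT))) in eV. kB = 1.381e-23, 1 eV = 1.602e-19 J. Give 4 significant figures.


Step 1: beta*E = 0.2714*1.602e-19/(1.381e-23*616.4) = 5.108
Step 2: exp(-beta*E) = 0.006051
Step 3: <E> = 0.2714*0.006051/(1+0.006051) = 0.001632 eV

0.001632


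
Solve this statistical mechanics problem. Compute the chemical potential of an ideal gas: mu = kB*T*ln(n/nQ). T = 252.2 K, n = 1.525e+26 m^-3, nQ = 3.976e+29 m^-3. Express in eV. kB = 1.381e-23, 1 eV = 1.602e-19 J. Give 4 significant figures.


Step 1: n/nQ = 1.525e+26/3.976e+29 = 0.0003836
Step 2: ln(n/nQ) = -7.866
Step 3: mu = kB*T*ln(n/nQ) = 3.483e-21*-7.866 = -2.74e-20 J
Step 4: Convert to eV: -2.74e-20/1.602e-19 = -0.171 eV

-0.171


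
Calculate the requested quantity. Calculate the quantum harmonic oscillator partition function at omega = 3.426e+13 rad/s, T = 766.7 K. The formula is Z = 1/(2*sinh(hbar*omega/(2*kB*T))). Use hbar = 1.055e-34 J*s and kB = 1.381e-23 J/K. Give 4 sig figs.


Step 1: Compute x = hbar*omega/(kB*T) = 1.055e-34*3.426e+13/(1.381e-23*766.7) = 0.3414
Step 2: x/2 = 0.1707
Step 3: sinh(x/2) = 0.1715
Step 4: Z = 1/(2*0.1715) = 2.915

2.915


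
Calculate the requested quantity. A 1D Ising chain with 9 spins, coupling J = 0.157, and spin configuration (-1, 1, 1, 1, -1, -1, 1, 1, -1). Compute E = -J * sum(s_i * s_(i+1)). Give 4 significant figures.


Step 1: Nearest-neighbor products: -1, 1, 1, -1, 1, -1, 1, -1
Step 2: Sum of products = 0
Step 3: E = -0.157 * 0 = 0

0


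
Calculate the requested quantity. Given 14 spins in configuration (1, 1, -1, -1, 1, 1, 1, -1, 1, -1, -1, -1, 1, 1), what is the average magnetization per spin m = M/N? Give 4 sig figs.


Step 1: Count up spins (+1): 8, down spins (-1): 6
Step 2: Total magnetization M = 8 - 6 = 2
Step 3: m = M/N = 2/14 = 0.1429

0.1429


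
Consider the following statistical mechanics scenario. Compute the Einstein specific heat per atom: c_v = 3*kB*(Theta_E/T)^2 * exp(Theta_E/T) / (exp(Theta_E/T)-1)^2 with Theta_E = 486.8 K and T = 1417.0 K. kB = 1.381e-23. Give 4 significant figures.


Step 1: x = Theta_E/T = 486.8/1417.0 = 0.3435
Step 2: x^2 = 0.118
Step 3: exp(x) = 1.41
Step 4: c_v = 3*1.381e-23*0.118*1.41/(1.41-1)^2 = 4.102e-23

4.102e-23


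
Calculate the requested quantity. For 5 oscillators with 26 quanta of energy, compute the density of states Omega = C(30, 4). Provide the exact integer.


Step 1: Use binomial coefficient C(30, 4)
Step 2: Numerator = 30! / 26!
Step 3: Denominator = 4!
Step 4: Omega = 27405

27405


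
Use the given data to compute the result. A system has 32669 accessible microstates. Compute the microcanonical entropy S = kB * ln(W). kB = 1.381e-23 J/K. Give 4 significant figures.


Step 1: ln(W) = ln(32669) = 10.39
Step 2: S = kB * ln(W) = 1.381e-23 * 10.39
Step 3: S = 1.435e-22 J/K

1.435e-22


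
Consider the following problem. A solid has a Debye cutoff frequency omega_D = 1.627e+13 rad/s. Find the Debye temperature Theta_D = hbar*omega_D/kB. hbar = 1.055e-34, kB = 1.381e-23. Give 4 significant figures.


Step 1: hbar*omega_D = 1.055e-34 * 1.627e+13 = 1.716e-21 J
Step 2: Theta_D = 1.716e-21 / 1.381e-23
Step 3: Theta_D = 124.3 K

124.3


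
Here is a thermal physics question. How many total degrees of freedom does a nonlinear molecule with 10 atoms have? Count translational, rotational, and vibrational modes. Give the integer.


Step 1: Translational DOF = 3
Step 2: Rotational DOF (nonlinear) = 3
Step 3: Vibrational DOF = 3*10 - 6 = 24
Step 4: Total = 3 + 3 + 24 = 30

30


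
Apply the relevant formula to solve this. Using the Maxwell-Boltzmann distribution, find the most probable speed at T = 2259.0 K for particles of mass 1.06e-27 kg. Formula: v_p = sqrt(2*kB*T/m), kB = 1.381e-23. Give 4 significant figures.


Step 1: Numerator = 2*kB*T = 2*1.381e-23*2259.0 = 6.239e-20
Step 2: Ratio = 6.239e-20 / 1.06e-27 = 5.886e+07
Step 3: v_p = sqrt(5.886e+07) = 7672 m/s

7672


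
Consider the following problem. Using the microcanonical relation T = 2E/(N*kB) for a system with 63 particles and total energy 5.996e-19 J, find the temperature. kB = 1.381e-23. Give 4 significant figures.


Step 1: Numerator = 2*E = 2*5.996e-19 = 1.199e-18 J
Step 2: Denominator = N*kB = 63*1.381e-23 = 8.7e-22
Step 3: T = 1.199e-18 / 8.7e-22 = 1378 K

1378


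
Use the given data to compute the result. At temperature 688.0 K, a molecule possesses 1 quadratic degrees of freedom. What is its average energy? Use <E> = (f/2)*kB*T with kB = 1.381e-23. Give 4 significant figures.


Step 1: f/2 = 1/2 = 0.5
Step 2: kB*T = 1.381e-23 * 688.0 = 9.501e-21
Step 3: <E> = 0.5 * 9.501e-21 = 4.751e-21 J

4.751e-21


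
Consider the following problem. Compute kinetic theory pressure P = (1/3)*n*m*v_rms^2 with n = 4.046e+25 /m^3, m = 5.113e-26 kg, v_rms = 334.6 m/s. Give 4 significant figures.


Step 1: v_rms^2 = 334.6^2 = 1.12e+05
Step 2: n*m = 4.046e+25*5.113e-26 = 2.069
Step 3: P = (1/3)*2.069*1.12e+05 = 7.72e+04 Pa

7.72e+04


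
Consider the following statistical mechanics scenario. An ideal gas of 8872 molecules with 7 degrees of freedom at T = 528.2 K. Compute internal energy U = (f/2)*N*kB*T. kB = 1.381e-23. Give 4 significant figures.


Step 1: f/2 = 7/2 = 3.5
Step 2: N*kB*T = 8872*1.381e-23*528.2 = 6.472e-17
Step 3: U = 3.5 * 6.472e-17 = 2.265e-16 J

2.265e-16


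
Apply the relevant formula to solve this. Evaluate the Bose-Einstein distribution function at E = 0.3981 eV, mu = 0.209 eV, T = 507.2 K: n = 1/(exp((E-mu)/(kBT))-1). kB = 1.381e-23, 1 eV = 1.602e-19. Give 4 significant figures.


Step 1: (E - mu) = 0.1891 eV
Step 2: x = (E-mu)*eV/(kB*T) = 0.1891*1.602e-19/(1.381e-23*507.2) = 4.325
Step 3: exp(x) = 75.56
Step 4: n = 1/(exp(x)-1) = 0.01341

0.01341


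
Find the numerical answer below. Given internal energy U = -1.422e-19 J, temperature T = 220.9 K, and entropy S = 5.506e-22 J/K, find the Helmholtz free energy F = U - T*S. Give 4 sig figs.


Step 1: T*S = 220.9 * 5.506e-22 = 1.216e-19 J
Step 2: F = U - T*S = -1.422e-19 - 1.216e-19
Step 3: F = -2.638e-19 J

-2.638e-19


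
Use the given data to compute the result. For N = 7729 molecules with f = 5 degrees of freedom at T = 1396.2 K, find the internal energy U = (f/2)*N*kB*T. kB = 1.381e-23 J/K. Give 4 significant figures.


Step 1: f/2 = 5/2 = 2.5
Step 2: N*kB*T = 7729*1.381e-23*1396.2 = 1.49e-16
Step 3: U = 2.5 * 1.49e-16 = 3.726e-16 J

3.726e-16


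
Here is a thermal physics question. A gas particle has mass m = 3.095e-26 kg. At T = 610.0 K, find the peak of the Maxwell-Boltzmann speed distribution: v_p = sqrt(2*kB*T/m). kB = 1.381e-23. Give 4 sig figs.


Step 1: Numerator = 2*kB*T = 2*1.381e-23*610.0 = 1.685e-20
Step 2: Ratio = 1.685e-20 / 3.095e-26 = 5.444e+05
Step 3: v_p = sqrt(5.444e+05) = 737.8 m/s

737.8


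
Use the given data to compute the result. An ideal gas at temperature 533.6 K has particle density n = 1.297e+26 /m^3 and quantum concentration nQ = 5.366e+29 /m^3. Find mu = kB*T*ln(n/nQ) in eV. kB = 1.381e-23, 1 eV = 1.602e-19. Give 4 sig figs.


Step 1: n/nQ = 1.297e+26/5.366e+29 = 0.0002417
Step 2: ln(n/nQ) = -8.328
Step 3: mu = kB*T*ln(n/nQ) = 7.369e-21*-8.328 = -6.137e-20 J
Step 4: Convert to eV: -6.137e-20/1.602e-19 = -0.3831 eV

-0.3831


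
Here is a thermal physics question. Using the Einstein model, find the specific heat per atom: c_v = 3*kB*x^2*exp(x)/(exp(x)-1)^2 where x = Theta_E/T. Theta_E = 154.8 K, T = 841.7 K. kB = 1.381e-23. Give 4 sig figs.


Step 1: x = Theta_E/T = 154.8/841.7 = 0.1839
Step 2: x^2 = 0.03382
Step 3: exp(x) = 1.202
Step 4: c_v = 3*1.381e-23*0.03382*1.202/(1.202-1)^2 = 4.131e-23

4.131e-23


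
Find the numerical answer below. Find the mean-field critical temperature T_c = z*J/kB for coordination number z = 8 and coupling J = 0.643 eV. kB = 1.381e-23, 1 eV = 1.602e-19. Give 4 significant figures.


Step 1: z*J = 8*0.643 = 5.144 eV
Step 2: Convert to Joules: 5.144*1.602e-19 = 8.241e-19 J
Step 3: T_c = 8.241e-19 / 1.381e-23 = 5.967e+04 K

5.967e+04


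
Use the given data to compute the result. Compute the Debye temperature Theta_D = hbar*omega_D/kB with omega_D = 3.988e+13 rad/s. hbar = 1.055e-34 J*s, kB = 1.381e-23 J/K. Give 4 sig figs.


Step 1: hbar*omega_D = 1.055e-34 * 3.988e+13 = 4.207e-21 J
Step 2: Theta_D = 4.207e-21 / 1.381e-23
Step 3: Theta_D = 304.7 K

304.7


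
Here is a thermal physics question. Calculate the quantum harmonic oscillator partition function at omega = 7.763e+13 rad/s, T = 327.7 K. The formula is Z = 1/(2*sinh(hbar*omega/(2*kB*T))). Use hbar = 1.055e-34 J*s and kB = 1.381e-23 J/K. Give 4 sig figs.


Step 1: Compute x = hbar*omega/(kB*T) = 1.055e-34*7.763e+13/(1.381e-23*327.7) = 1.81
Step 2: x/2 = 0.9049
Step 3: sinh(x/2) = 1.033
Step 4: Z = 1/(2*1.033) = 0.4838

0.4838


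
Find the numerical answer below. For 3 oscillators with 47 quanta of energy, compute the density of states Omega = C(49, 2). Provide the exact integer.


Step 1: Use binomial coefficient C(49, 2)
Step 2: Numerator = 49! / 47!
Step 3: Denominator = 2!
Step 4: Omega = 1176

1176


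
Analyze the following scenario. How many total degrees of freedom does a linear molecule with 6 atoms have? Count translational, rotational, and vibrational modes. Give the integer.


Step 1: Translational DOF = 3
Step 2: Rotational DOF (linear) = 2
Step 3: Vibrational DOF = 3*6 - 5 = 13
Step 4: Total = 3 + 2 + 13 = 18

18


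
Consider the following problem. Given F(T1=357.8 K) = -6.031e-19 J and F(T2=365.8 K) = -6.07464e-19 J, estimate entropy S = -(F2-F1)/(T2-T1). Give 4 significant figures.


Step 1: dF = F2 - F1 = -6.07464e-19 - (-6.031e-19) = -4.364e-21 J
Step 2: dT = T2 - T1 = 365.8 - 357.8 = 8 K
Step 3: S = -dF/dT = -(-4.364e-21)/8 = 5.455e-22 J/K

5.455e-22


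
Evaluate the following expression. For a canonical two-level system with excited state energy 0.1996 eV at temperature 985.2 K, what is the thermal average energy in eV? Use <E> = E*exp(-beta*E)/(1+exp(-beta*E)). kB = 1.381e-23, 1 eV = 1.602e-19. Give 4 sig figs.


Step 1: beta*E = 0.1996*1.602e-19/(1.381e-23*985.2) = 2.35
Step 2: exp(-beta*E) = 0.09535
Step 3: <E> = 0.1996*0.09535/(1+0.09535) = 0.01738 eV

0.01738


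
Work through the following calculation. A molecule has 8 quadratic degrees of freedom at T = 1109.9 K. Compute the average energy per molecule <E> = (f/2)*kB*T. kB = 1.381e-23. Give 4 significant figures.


Step 1: f/2 = 8/2 = 4
Step 2: kB*T = 1.381e-23 * 1109.9 = 1.533e-20
Step 3: <E> = 4 * 1.533e-20 = 6.131e-20 J

6.131e-20


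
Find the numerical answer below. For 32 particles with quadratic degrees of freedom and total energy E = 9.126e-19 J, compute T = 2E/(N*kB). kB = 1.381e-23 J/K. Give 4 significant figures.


Step 1: Numerator = 2*E = 2*9.126e-19 = 1.825e-18 J
Step 2: Denominator = N*kB = 32*1.381e-23 = 4.419e-22
Step 3: T = 1.825e-18 / 4.419e-22 = 4130 K

4130


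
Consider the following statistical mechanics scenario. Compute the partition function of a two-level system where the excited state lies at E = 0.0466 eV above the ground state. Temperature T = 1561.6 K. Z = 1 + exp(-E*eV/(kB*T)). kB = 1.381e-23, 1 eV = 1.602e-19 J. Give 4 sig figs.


Step 1: Compute beta*E = E*eV/(kB*T) = 0.0466*1.602e-19/(1.381e-23*1561.6) = 0.3462
Step 2: exp(-beta*E) = exp(-0.3462) = 0.7074
Step 3: Z = 1 + 0.7074 = 1.707

1.707


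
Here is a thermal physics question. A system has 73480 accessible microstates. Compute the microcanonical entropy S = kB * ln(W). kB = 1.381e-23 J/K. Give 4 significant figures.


Step 1: ln(W) = ln(73480) = 11.2
Step 2: S = kB * ln(W) = 1.381e-23 * 11.2
Step 3: S = 1.547e-22 J/K

1.547e-22


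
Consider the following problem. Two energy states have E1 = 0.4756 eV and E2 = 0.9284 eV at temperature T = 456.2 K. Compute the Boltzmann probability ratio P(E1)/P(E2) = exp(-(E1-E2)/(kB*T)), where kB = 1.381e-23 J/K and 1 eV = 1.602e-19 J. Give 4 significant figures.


Step 1: Compute energy difference dE = E1 - E2 = 0.4756 - 0.9284 = -0.4528 eV
Step 2: Convert to Joules: dE_J = -0.4528 * 1.602e-19 = -7.254e-20 J
Step 3: Compute exponent = -dE_J / (kB * T) = -(-7.254e-20) / (1.381e-23 * 456.2) = 11.51
Step 4: P(E1)/P(E2) = exp(11.51) = 1.001e+05

1.001e+05


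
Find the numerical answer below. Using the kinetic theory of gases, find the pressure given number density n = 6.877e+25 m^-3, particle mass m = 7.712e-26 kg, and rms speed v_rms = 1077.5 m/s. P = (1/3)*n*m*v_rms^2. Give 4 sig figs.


Step 1: v_rms^2 = 1077.5^2 = 1.161e+06
Step 2: n*m = 6.877e+25*7.712e-26 = 5.304
Step 3: P = (1/3)*5.304*1.161e+06 = 2.052e+06 Pa

2.052e+06


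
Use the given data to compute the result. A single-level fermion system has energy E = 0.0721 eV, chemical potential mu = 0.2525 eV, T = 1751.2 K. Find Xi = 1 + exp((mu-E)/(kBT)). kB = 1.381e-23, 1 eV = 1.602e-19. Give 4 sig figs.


Step 1: (mu - E) = 0.2525 - 0.0721 = 0.1804 eV
Step 2: x = (mu-E)*eV/(kB*T) = 0.1804*1.602e-19/(1.381e-23*1751.2) = 1.195
Step 3: exp(x) = 3.304
Step 4: Xi = 1 + 3.304 = 4.304

4.304


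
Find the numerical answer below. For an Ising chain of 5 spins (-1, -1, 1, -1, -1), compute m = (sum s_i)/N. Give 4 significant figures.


Step 1: Count up spins (+1): 1, down spins (-1): 4
Step 2: Total magnetization M = 1 - 4 = -3
Step 3: m = M/N = -3/5 = -0.6

-0.6


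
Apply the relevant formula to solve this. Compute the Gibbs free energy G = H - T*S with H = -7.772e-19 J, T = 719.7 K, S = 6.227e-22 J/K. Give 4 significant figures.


Step 1: T*S = 719.7 * 6.227e-22 = 4.482e-19 J
Step 2: G = H - T*S = -7.772e-19 - 4.482e-19
Step 3: G = -1.225e-18 J

-1.225e-18


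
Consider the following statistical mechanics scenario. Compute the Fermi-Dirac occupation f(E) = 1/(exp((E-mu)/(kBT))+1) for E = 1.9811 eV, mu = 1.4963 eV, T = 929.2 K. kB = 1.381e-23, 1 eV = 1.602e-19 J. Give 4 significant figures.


Step 1: (E - mu) = 1.9811 - 1.4963 = 0.4848 eV
Step 2: Convert: (E-mu)*eV = 7.766e-20 J
Step 3: x = (E-mu)*eV/(kB*T) = 6.052
Step 4: f = 1/(exp(6.052)+1) = 0.002347

0.002347


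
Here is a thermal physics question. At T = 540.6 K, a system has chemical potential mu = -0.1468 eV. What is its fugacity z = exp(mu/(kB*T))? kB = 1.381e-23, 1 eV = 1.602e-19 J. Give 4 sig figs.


Step 1: Convert mu to Joules: -0.1468*1.602e-19 = -2.352e-20 J
Step 2: kB*T = 1.381e-23*540.6 = 7.466e-21 J
Step 3: mu/(kB*T) = -3.15
Step 4: z = exp(-3.15) = 0.04285

0.04285


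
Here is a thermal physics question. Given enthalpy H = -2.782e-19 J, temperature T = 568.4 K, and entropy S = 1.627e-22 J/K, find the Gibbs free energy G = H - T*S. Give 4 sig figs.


Step 1: T*S = 568.4 * 1.627e-22 = 9.248e-20 J
Step 2: G = H - T*S = -2.782e-19 - 9.248e-20
Step 3: G = -3.707e-19 J

-3.707e-19


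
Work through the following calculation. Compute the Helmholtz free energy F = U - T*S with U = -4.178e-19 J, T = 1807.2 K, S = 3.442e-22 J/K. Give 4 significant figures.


Step 1: T*S = 1807.2 * 3.442e-22 = 6.22e-19 J
Step 2: F = U - T*S = -4.178e-19 - 6.22e-19
Step 3: F = -1.04e-18 J

-1.04e-18


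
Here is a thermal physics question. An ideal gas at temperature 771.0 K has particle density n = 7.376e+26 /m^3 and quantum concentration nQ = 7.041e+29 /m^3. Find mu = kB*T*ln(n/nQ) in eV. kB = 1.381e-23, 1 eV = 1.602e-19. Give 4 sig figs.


Step 1: n/nQ = 7.376e+26/7.041e+29 = 0.001048
Step 2: ln(n/nQ) = -6.861
Step 3: mu = kB*T*ln(n/nQ) = 1.065e-20*-6.861 = -7.306e-20 J
Step 4: Convert to eV: -7.306e-20/1.602e-19 = -0.456 eV

-0.456


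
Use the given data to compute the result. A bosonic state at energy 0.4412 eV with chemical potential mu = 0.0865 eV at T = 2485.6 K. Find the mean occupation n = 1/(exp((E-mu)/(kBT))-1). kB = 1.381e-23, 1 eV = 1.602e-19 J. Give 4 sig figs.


Step 1: (E - mu) = 0.3547 eV
Step 2: x = (E-mu)*eV/(kB*T) = 0.3547*1.602e-19/(1.381e-23*2485.6) = 1.655
Step 3: exp(x) = 5.235
Step 4: n = 1/(exp(x)-1) = 0.2361

0.2361


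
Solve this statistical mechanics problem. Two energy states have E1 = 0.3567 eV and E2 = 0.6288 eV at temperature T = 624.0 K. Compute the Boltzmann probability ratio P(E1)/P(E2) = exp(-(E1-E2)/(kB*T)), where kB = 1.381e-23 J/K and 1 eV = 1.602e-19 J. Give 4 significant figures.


Step 1: Compute energy difference dE = E1 - E2 = 0.3567 - 0.6288 = -0.2721 eV
Step 2: Convert to Joules: dE_J = -0.2721 * 1.602e-19 = -4.359e-20 J
Step 3: Compute exponent = -dE_J / (kB * T) = -(-4.359e-20) / (1.381e-23 * 624.0) = 5.058
Step 4: P(E1)/P(E2) = exp(5.058) = 157.3

157.3


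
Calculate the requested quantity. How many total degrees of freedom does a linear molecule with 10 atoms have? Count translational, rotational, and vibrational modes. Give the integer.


Step 1: Translational DOF = 3
Step 2: Rotational DOF (linear) = 2
Step 3: Vibrational DOF = 3*10 - 5 = 25
Step 4: Total = 3 + 2 + 25 = 30

30


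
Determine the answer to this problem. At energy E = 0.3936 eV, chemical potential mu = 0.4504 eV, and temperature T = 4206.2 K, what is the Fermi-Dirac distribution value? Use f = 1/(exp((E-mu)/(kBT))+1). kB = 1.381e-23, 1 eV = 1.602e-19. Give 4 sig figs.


Step 1: (E - mu) = 0.3936 - 0.4504 = -0.0568 eV
Step 2: Convert: (E-mu)*eV = -9.099e-21 J
Step 3: x = (E-mu)*eV/(kB*T) = -0.1566
Step 4: f = 1/(exp(-0.1566)+1) = 0.5391

0.5391


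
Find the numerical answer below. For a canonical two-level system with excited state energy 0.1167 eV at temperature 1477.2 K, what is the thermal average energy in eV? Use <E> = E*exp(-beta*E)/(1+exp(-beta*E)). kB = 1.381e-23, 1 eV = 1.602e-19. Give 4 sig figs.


Step 1: beta*E = 0.1167*1.602e-19/(1.381e-23*1477.2) = 0.9164
Step 2: exp(-beta*E) = 0.3999
Step 3: <E> = 0.1167*0.3999/(1+0.3999) = 0.03334 eV

0.03334


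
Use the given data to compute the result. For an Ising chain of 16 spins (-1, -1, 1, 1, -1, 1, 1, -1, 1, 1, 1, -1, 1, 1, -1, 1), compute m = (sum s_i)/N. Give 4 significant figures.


Step 1: Count up spins (+1): 10, down spins (-1): 6
Step 2: Total magnetization M = 10 - 6 = 4
Step 3: m = M/N = 4/16 = 0.25

0.25


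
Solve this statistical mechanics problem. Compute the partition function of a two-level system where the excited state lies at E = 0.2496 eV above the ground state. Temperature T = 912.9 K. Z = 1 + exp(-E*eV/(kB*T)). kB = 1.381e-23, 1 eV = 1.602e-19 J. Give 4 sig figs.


Step 1: Compute beta*E = E*eV/(kB*T) = 0.2496*1.602e-19/(1.381e-23*912.9) = 3.172
Step 2: exp(-beta*E) = exp(-3.172) = 0.04193
Step 3: Z = 1 + 0.04193 = 1.042

1.042


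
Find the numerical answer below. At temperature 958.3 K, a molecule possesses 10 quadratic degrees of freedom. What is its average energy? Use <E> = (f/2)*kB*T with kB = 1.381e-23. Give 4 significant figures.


Step 1: f/2 = 10/2 = 5
Step 2: kB*T = 1.381e-23 * 958.3 = 1.323e-20
Step 3: <E> = 5 * 1.323e-20 = 6.617e-20 J

6.617e-20


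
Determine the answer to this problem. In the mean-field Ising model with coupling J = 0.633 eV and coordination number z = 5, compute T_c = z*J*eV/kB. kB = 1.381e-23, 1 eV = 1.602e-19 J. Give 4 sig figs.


Step 1: z*J = 5*0.633 = 3.165 eV
Step 2: Convert to Joules: 3.165*1.602e-19 = 5.07e-19 J
Step 3: T_c = 5.07e-19 / 1.381e-23 = 3.671e+04 K

3.671e+04


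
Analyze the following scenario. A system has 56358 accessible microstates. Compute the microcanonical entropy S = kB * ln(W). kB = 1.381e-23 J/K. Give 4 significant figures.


Step 1: ln(W) = ln(56358) = 10.94
Step 2: S = kB * ln(W) = 1.381e-23 * 10.94
Step 3: S = 1.511e-22 J/K

1.511e-22


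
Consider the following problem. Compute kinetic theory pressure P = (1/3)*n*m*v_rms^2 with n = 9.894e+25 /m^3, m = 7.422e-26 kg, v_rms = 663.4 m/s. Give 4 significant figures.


Step 1: v_rms^2 = 663.4^2 = 4.401e+05
Step 2: n*m = 9.894e+25*7.422e-26 = 7.343
Step 3: P = (1/3)*7.343*4.401e+05 = 1.077e+06 Pa

1.077e+06


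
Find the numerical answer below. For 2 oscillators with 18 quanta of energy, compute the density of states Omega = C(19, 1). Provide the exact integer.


Step 1: Use binomial coefficient C(19, 1)
Step 2: Numerator = 19! / 18!
Step 3: Denominator = 1!
Step 4: Omega = 19

19


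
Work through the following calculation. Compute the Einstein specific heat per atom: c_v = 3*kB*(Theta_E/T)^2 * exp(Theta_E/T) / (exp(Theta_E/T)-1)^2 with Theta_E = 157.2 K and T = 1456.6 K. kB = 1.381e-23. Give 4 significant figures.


Step 1: x = Theta_E/T = 157.2/1456.6 = 0.1079
Step 2: x^2 = 0.01165
Step 3: exp(x) = 1.114
Step 4: c_v = 3*1.381e-23*0.01165*1.114/(1.114-1)^2 = 4.139e-23

4.139e-23


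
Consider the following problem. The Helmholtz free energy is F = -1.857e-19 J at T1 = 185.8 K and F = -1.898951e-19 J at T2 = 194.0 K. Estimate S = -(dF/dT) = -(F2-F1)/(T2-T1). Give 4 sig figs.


Step 1: dF = F2 - F1 = -1.898951e-19 - (-1.857e-19) = -4.1951e-21 J
Step 2: dT = T2 - T1 = 194.0 - 185.8 = 8.2 K
Step 3: S = -dF/dT = -(-4.1951e-21)/8.2 = 5.116e-22 J/K

5.116e-22


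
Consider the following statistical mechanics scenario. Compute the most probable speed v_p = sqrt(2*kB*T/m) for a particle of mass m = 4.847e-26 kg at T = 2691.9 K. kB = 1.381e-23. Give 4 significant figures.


Step 1: Numerator = 2*kB*T = 2*1.381e-23*2691.9 = 7.435e-20
Step 2: Ratio = 7.435e-20 / 4.847e-26 = 1.534e+06
Step 3: v_p = sqrt(1.534e+06) = 1239 m/s

1239


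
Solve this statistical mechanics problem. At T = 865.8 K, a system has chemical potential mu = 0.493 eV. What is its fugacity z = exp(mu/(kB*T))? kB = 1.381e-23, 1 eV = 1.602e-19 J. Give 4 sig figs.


Step 1: Convert mu to Joules: 0.493*1.602e-19 = 7.898e-20 J
Step 2: kB*T = 1.381e-23*865.8 = 1.196e-20 J
Step 3: mu/(kB*T) = 6.605
Step 4: z = exp(6.605) = 739.1

739.1


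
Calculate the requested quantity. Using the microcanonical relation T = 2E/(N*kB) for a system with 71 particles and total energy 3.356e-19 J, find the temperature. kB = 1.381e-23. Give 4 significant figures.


Step 1: Numerator = 2*E = 2*3.356e-19 = 6.712e-19 J
Step 2: Denominator = N*kB = 71*1.381e-23 = 9.805e-22
Step 3: T = 6.712e-19 / 9.805e-22 = 684.5 K

684.5


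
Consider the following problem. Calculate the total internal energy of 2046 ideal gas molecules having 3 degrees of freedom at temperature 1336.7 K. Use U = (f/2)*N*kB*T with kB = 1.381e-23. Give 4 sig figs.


Step 1: f/2 = 3/2 = 1.5
Step 2: N*kB*T = 2046*1.381e-23*1336.7 = 3.777e-17
Step 3: U = 1.5 * 3.777e-17 = 5.665e-17 J

5.665e-17


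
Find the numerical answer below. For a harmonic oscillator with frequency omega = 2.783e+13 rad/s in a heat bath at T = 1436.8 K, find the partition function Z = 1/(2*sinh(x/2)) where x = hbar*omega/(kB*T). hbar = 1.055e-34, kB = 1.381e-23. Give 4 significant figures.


Step 1: Compute x = hbar*omega/(kB*T) = 1.055e-34*2.783e+13/(1.381e-23*1436.8) = 0.148
Step 2: x/2 = 0.07399
Step 3: sinh(x/2) = 0.07405
Step 4: Z = 1/(2*0.07405) = 6.752

6.752


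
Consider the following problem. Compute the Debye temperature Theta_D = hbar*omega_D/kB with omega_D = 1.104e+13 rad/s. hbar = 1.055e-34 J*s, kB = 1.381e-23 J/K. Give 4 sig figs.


Step 1: hbar*omega_D = 1.055e-34 * 1.104e+13 = 1.165e-21 J
Step 2: Theta_D = 1.165e-21 / 1.381e-23
Step 3: Theta_D = 84.34 K

84.34


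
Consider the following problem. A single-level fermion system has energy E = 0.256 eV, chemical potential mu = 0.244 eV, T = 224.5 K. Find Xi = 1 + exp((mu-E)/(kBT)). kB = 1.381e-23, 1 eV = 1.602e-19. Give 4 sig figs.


Step 1: (mu - E) = 0.244 - 0.256 = -0.012 eV
Step 2: x = (mu-E)*eV/(kB*T) = -0.012*1.602e-19/(1.381e-23*224.5) = -0.6201
Step 3: exp(x) = 0.5379
Step 4: Xi = 1 + 0.5379 = 1.538

1.538


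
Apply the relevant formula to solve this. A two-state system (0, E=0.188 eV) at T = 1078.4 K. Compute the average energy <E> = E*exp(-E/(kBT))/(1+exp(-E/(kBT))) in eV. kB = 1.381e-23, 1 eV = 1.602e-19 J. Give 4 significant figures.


Step 1: beta*E = 0.188*1.602e-19/(1.381e-23*1078.4) = 2.022
Step 2: exp(-beta*E) = 0.1323
Step 3: <E> = 0.188*0.1323/(1+0.1323) = 0.02197 eV

0.02197


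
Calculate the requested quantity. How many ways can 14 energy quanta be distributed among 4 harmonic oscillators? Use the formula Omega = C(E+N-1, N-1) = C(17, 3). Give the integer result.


Step 1: Use binomial coefficient C(17, 3)
Step 2: Numerator = 17! / 14!
Step 3: Denominator = 3!
Step 4: Omega = 680

680


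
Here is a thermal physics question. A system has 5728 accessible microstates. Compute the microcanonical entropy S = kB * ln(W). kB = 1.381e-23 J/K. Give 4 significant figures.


Step 1: ln(W) = ln(5728) = 8.653
Step 2: S = kB * ln(W) = 1.381e-23 * 8.653
Step 3: S = 1.195e-22 J/K

1.195e-22


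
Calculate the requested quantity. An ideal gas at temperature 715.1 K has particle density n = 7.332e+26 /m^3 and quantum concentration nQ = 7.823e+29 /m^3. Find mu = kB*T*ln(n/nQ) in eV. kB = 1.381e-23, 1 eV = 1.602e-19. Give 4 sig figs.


Step 1: n/nQ = 7.332e+26/7.823e+29 = 0.0009372
Step 2: ln(n/nQ) = -6.973
Step 3: mu = kB*T*ln(n/nQ) = 9.876e-21*-6.973 = -6.886e-20 J
Step 4: Convert to eV: -6.886e-20/1.602e-19 = -0.4298 eV

-0.4298


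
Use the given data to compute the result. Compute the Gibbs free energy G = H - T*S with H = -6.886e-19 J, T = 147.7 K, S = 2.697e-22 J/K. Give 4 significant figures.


Step 1: T*S = 147.7 * 2.697e-22 = 3.983e-20 J
Step 2: G = H - T*S = -6.886e-19 - 3.983e-20
Step 3: G = -7.284e-19 J

-7.284e-19


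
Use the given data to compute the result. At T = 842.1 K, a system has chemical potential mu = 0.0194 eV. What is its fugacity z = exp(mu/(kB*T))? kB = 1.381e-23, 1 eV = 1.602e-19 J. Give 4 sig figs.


Step 1: Convert mu to Joules: 0.0194*1.602e-19 = 3.108e-21 J
Step 2: kB*T = 1.381e-23*842.1 = 1.163e-20 J
Step 3: mu/(kB*T) = 0.2672
Step 4: z = exp(0.2672) = 1.306

1.306


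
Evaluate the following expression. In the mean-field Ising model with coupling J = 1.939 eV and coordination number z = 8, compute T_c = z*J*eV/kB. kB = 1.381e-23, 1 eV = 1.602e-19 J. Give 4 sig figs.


Step 1: z*J = 8*1.939 = 15.51 eV
Step 2: Convert to Joules: 15.51*1.602e-19 = 2.485e-18 J
Step 3: T_c = 2.485e-18 / 1.381e-23 = 1.799e+05 K

1.799e+05


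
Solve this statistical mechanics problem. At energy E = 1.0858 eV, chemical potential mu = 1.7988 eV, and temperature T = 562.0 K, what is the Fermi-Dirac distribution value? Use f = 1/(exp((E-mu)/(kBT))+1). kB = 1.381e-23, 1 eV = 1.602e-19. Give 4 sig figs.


Step 1: (E - mu) = 1.0858 - 1.7988 = -0.713 eV
Step 2: Convert: (E-mu)*eV = -1.142e-19 J
Step 3: x = (E-mu)*eV/(kB*T) = -14.72
Step 4: f = 1/(exp(-14.72)+1) = 1

1


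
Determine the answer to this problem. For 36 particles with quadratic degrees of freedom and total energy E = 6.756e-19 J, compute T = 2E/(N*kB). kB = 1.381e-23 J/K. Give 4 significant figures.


Step 1: Numerator = 2*E = 2*6.756e-19 = 1.351e-18 J
Step 2: Denominator = N*kB = 36*1.381e-23 = 4.972e-22
Step 3: T = 1.351e-18 / 4.972e-22 = 2718 K

2718


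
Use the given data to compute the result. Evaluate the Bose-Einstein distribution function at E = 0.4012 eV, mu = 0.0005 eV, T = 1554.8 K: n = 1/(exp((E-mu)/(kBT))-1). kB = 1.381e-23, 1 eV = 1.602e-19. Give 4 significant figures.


Step 1: (E - mu) = 0.4007 eV
Step 2: x = (E-mu)*eV/(kB*T) = 0.4007*1.602e-19/(1.381e-23*1554.8) = 2.99
Step 3: exp(x) = 19.88
Step 4: n = 1/(exp(x)-1) = 0.05297

0.05297


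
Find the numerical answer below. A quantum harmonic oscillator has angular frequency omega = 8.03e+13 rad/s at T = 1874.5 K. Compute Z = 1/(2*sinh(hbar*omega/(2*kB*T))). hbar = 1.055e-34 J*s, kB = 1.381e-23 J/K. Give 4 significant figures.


Step 1: Compute x = hbar*omega/(kB*T) = 1.055e-34*8.03e+13/(1.381e-23*1874.5) = 0.3273
Step 2: x/2 = 0.1636
Step 3: sinh(x/2) = 0.1644
Step 4: Z = 1/(2*0.1644) = 3.042

3.042


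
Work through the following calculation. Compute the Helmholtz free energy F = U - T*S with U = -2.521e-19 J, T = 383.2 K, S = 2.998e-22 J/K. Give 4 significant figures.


Step 1: T*S = 383.2 * 2.998e-22 = 1.149e-19 J
Step 2: F = U - T*S = -2.521e-19 - 1.149e-19
Step 3: F = -3.67e-19 J

-3.67e-19


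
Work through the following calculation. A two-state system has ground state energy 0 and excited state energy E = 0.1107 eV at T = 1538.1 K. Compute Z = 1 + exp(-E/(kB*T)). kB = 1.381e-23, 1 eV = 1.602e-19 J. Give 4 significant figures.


Step 1: Compute beta*E = E*eV/(kB*T) = 0.1107*1.602e-19/(1.381e-23*1538.1) = 0.8349
Step 2: exp(-beta*E) = exp(-0.8349) = 0.4339
Step 3: Z = 1 + 0.4339 = 1.434

1.434


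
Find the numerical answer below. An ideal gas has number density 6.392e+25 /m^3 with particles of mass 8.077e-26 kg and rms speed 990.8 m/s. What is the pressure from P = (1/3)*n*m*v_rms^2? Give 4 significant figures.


Step 1: v_rms^2 = 990.8^2 = 9.817e+05
Step 2: n*m = 6.392e+25*8.077e-26 = 5.163
Step 3: P = (1/3)*5.163*9.817e+05 = 1.689e+06 Pa

1.689e+06


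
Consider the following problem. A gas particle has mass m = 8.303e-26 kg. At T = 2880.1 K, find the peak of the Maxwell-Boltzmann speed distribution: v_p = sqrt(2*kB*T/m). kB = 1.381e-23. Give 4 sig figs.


Step 1: Numerator = 2*kB*T = 2*1.381e-23*2880.1 = 7.955e-20
Step 2: Ratio = 7.955e-20 / 8.303e-26 = 9.581e+05
Step 3: v_p = sqrt(9.581e+05) = 978.8 m/s

978.8


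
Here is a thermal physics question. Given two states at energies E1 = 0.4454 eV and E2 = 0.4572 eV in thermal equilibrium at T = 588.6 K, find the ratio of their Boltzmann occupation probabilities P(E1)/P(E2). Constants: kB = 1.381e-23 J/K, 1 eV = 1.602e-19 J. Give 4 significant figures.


Step 1: Compute energy difference dE = E1 - E2 = 0.4454 - 0.4572 = -0.0118 eV
Step 2: Convert to Joules: dE_J = -0.0118 * 1.602e-19 = -1.89e-21 J
Step 3: Compute exponent = -dE_J / (kB * T) = -(-1.89e-21) / (1.381e-23 * 588.6) = 0.2326
Step 4: P(E1)/P(E2) = exp(0.2326) = 1.262

1.262


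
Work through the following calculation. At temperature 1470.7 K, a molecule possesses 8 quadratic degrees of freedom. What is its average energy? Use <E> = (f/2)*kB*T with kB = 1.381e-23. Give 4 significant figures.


Step 1: f/2 = 8/2 = 4
Step 2: kB*T = 1.381e-23 * 1470.7 = 2.031e-20
Step 3: <E> = 4 * 2.031e-20 = 8.124e-20 J

8.124e-20


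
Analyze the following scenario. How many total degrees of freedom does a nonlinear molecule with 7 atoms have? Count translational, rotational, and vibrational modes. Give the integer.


Step 1: Translational DOF = 3
Step 2: Rotational DOF (nonlinear) = 3
Step 3: Vibrational DOF = 3*7 - 6 = 15
Step 4: Total = 3 + 3 + 15 = 21

21


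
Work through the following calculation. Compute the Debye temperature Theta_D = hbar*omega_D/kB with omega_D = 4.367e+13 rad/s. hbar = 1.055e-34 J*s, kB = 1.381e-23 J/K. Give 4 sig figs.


Step 1: hbar*omega_D = 1.055e-34 * 4.367e+13 = 4.607e-21 J
Step 2: Theta_D = 4.607e-21 / 1.381e-23
Step 3: Theta_D = 333.6 K

333.6


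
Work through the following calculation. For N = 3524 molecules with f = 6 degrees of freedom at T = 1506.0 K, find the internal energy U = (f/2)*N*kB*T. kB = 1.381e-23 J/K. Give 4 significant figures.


Step 1: f/2 = 6/2 = 3.0
Step 2: N*kB*T = 3524*1.381e-23*1506.0 = 7.329e-17
Step 3: U = 3.0 * 7.329e-17 = 2.199e-16 J

2.199e-16


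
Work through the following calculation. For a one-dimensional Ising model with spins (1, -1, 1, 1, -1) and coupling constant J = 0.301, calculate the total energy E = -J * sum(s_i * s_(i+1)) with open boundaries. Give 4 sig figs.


Step 1: Nearest-neighbor products: -1, -1, 1, -1
Step 2: Sum of products = -2
Step 3: E = -0.301 * -2 = 0.602

0.602


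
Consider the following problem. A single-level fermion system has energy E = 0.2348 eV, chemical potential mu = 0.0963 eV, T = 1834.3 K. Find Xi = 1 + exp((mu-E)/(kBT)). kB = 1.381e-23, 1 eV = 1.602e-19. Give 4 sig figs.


Step 1: (mu - E) = 0.0963 - 0.2348 = -0.1385 eV
Step 2: x = (mu-E)*eV/(kB*T) = -0.1385*1.602e-19/(1.381e-23*1834.3) = -0.8759
Step 3: exp(x) = 0.4165
Step 4: Xi = 1 + 0.4165 = 1.416

1.416


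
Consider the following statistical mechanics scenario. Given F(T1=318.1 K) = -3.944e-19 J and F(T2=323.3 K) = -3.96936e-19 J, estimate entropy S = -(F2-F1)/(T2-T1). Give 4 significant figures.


Step 1: dF = F2 - F1 = -3.96936e-19 - (-3.944e-19) = -2.536e-21 J
Step 2: dT = T2 - T1 = 323.3 - 318.1 = 5.2 K
Step 3: S = -dF/dT = -(-2.536e-21)/5.2 = 4.877e-22 J/K

4.877e-22


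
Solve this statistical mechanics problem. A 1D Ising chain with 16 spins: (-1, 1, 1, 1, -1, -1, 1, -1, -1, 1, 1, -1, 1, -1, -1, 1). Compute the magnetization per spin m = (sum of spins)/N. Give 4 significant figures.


Step 1: Count up spins (+1): 8, down spins (-1): 8
Step 2: Total magnetization M = 8 - 8 = 0
Step 3: m = M/N = 0/16 = 0

0


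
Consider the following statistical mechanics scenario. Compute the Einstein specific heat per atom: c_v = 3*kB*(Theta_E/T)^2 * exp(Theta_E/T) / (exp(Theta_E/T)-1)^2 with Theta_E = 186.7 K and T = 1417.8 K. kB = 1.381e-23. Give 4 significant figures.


Step 1: x = Theta_E/T = 186.7/1417.8 = 0.1317
Step 2: x^2 = 0.01734
Step 3: exp(x) = 1.141
Step 4: c_v = 3*1.381e-23*0.01734*1.141/(1.141-1)^2 = 4.137e-23

4.137e-23


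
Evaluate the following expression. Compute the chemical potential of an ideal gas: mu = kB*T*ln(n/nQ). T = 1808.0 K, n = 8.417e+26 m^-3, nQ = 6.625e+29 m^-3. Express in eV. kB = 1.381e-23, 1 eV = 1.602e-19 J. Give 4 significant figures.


Step 1: n/nQ = 8.417e+26/6.625e+29 = 0.00127
Step 2: ln(n/nQ) = -6.668
Step 3: mu = kB*T*ln(n/nQ) = 2.497e-20*-6.668 = -1.665e-19 J
Step 4: Convert to eV: -1.665e-19/1.602e-19 = -1.039 eV

-1.039


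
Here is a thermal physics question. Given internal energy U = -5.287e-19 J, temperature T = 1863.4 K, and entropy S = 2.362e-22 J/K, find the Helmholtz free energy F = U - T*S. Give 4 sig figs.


Step 1: T*S = 1863.4 * 2.362e-22 = 4.401e-19 J
Step 2: F = U - T*S = -5.287e-19 - 4.401e-19
Step 3: F = -9.688e-19 J

-9.688e-19


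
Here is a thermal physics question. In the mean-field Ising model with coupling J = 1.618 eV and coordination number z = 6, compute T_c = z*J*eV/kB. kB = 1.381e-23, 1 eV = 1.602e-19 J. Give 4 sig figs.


Step 1: z*J = 6*1.618 = 9.708 eV
Step 2: Convert to Joules: 9.708*1.602e-19 = 1.555e-18 J
Step 3: T_c = 1.555e-18 / 1.381e-23 = 1.126e+05 K

1.126e+05


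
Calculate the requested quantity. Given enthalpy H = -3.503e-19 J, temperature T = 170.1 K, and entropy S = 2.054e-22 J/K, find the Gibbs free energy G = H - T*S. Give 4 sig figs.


Step 1: T*S = 170.1 * 2.054e-22 = 3.494e-20 J
Step 2: G = H - T*S = -3.503e-19 - 3.494e-20
Step 3: G = -3.852e-19 J

-3.852e-19


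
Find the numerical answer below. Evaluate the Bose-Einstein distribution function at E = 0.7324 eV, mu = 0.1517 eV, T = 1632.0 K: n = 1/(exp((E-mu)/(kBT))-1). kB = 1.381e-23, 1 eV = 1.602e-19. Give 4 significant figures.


Step 1: (E - mu) = 0.5807 eV
Step 2: x = (E-mu)*eV/(kB*T) = 0.5807*1.602e-19/(1.381e-23*1632.0) = 4.128
Step 3: exp(x) = 62.03
Step 4: n = 1/(exp(x)-1) = 0.01639

0.01639


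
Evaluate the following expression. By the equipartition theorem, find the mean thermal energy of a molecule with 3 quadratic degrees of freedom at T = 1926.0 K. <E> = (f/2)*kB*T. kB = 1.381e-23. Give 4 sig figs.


Step 1: f/2 = 3/2 = 1.5
Step 2: kB*T = 1.381e-23 * 1926.0 = 2.66e-20
Step 3: <E> = 1.5 * 2.66e-20 = 3.99e-20 J

3.99e-20


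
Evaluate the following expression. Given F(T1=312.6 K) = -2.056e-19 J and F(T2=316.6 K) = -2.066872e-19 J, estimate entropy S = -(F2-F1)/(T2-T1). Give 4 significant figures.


Step 1: dF = F2 - F1 = -2.066872e-19 - (-2.056e-19) = -1.0872e-21 J
Step 2: dT = T2 - T1 = 316.6 - 312.6 = 4 K
Step 3: S = -dF/dT = -(-1.0872e-21)/4 = 2.718e-22 J/K

2.718e-22


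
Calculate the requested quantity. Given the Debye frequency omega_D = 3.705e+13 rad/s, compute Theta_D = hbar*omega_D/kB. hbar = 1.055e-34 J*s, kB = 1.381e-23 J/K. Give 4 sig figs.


Step 1: hbar*omega_D = 1.055e-34 * 3.705e+13 = 3.909e-21 J
Step 2: Theta_D = 3.909e-21 / 1.381e-23
Step 3: Theta_D = 283 K

283


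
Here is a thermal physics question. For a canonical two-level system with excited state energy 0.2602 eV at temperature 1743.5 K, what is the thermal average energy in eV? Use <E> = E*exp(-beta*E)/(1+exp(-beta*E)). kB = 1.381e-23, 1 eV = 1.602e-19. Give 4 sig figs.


Step 1: beta*E = 0.2602*1.602e-19/(1.381e-23*1743.5) = 1.731
Step 2: exp(-beta*E) = 0.1771
Step 3: <E> = 0.2602*0.1771/(1+0.1771) = 0.03914 eV

0.03914


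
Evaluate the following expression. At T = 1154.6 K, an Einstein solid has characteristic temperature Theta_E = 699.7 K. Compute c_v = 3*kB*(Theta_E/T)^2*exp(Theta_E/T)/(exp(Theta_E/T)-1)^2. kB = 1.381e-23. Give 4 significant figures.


Step 1: x = Theta_E/T = 699.7/1154.6 = 0.606
Step 2: x^2 = 0.3672
Step 3: exp(x) = 1.833
Step 4: c_v = 3*1.381e-23*0.3672*1.833/(1.833-1)^2 = 4.019e-23

4.019e-23


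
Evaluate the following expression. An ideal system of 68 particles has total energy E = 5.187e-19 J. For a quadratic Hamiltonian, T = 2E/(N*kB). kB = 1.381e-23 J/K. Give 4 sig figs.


Step 1: Numerator = 2*E = 2*5.187e-19 = 1.037e-18 J
Step 2: Denominator = N*kB = 68*1.381e-23 = 9.391e-22
Step 3: T = 1.037e-18 / 9.391e-22 = 1105 K

1105


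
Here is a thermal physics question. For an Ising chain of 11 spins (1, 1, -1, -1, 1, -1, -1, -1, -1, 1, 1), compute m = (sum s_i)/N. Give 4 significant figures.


Step 1: Count up spins (+1): 5, down spins (-1): 6
Step 2: Total magnetization M = 5 - 6 = -1
Step 3: m = M/N = -1/11 = -0.09091

-0.09091


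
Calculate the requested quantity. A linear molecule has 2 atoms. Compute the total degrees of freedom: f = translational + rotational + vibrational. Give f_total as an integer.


Step 1: Translational DOF = 3
Step 2: Rotational DOF (linear) = 2
Step 3: Vibrational DOF = 3*2 - 5 = 1
Step 4: Total = 3 + 2 + 1 = 6

6


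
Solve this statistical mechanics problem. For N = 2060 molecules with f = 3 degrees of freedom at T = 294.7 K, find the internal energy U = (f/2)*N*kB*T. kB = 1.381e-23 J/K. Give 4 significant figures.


Step 1: f/2 = 3/2 = 1.5
Step 2: N*kB*T = 2060*1.381e-23*294.7 = 8.384e-18
Step 3: U = 1.5 * 8.384e-18 = 1.258e-17 J

1.258e-17


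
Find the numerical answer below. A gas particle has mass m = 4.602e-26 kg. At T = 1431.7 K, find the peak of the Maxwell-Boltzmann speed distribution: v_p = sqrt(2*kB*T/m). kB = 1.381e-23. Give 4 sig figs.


Step 1: Numerator = 2*kB*T = 2*1.381e-23*1431.7 = 3.954e-20
Step 2: Ratio = 3.954e-20 / 4.602e-26 = 8.593e+05
Step 3: v_p = sqrt(8.593e+05) = 927 m/s

927


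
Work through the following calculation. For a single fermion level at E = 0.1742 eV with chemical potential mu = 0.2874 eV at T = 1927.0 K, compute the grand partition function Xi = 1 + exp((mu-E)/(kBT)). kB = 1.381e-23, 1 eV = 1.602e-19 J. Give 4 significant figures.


Step 1: (mu - E) = 0.2874 - 0.1742 = 0.1132 eV
Step 2: x = (mu-E)*eV/(kB*T) = 0.1132*1.602e-19/(1.381e-23*1927.0) = 0.6814
Step 3: exp(x) = 1.977
Step 4: Xi = 1 + 1.977 = 2.977

2.977
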